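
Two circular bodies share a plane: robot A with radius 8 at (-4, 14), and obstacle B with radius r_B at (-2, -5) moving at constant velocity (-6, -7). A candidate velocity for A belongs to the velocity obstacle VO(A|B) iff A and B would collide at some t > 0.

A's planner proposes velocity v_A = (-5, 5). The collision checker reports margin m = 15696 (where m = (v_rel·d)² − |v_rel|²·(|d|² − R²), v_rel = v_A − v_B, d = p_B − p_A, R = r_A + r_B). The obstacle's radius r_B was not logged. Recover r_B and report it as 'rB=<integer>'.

m = 15696
d = (2, -19);  v_rel = (1, 12),  |v_rel|² = 145
v_rel×d = (1)·(-19) − (12)·(2) = -43
since m = R²·145 − (-43)²:  R² = (1849 + 15696) / 145 = 121
R = √121 = 11  ⇒  r_B = 11 − 8 = 3

rB=3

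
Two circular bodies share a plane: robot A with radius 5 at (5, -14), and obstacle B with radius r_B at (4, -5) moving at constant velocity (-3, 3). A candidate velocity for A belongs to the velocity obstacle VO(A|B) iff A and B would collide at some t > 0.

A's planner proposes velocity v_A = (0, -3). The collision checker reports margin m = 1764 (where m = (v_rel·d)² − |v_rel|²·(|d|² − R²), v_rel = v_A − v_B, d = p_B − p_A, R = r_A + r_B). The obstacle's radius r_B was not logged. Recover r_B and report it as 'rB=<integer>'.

m = 1764
d = (-1, 9);  v_rel = (3, -6),  |v_rel|² = 45
v_rel×d = (3)·(9) − (-6)·(-1) = 21
since m = R²·45 − 21²:  R² = (441 + 1764) / 45 = 49
R = √49 = 7  ⇒  r_B = 7 − 5 = 2

rB=2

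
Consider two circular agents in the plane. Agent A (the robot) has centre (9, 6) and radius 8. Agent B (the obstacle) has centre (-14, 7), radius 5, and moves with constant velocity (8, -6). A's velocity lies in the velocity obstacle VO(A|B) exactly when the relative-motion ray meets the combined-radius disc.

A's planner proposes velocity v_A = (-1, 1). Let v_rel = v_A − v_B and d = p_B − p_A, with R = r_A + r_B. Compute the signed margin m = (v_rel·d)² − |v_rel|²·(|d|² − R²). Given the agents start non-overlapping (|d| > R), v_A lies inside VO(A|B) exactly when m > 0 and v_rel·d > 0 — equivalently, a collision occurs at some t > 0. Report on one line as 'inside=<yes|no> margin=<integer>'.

d = (-23, 1),  |d|² = 530;  R = 8+5 = 13,  c = 530−13² = 361
v_rel = (-9, 7),  |v_rel|² = 130;  v_rel·d = (-9)·(-23) + (7)·(1) = 214
130·t² − 428·t + 361 = 0  ⇒  m = 214² − 130·361 = -1134
m = -1134 < 0,  v_rel·d = 214 > 0  ⇒  outside

inside=no margin=-1134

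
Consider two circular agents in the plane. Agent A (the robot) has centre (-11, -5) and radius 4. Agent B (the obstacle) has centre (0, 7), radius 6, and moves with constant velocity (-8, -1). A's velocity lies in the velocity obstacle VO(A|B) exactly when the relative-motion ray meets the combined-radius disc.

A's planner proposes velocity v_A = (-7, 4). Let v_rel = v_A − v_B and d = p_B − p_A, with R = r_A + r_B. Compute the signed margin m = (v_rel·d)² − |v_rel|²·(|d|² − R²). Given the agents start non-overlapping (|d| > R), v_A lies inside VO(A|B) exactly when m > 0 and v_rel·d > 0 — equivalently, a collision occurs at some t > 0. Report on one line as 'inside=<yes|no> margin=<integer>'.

d = (11, 12),  |d|² = 265;  R = 4+6 = 10,  c = 265−10² = 165
v_rel = (1, 5),  |v_rel|² = 26;  v_rel·d = (1)·(11) + (5)·(12) = 71
26·t² − 142·t + 165 = 0  ⇒  m = 71² − 26·165 = 751
m = 751 > 0,  v_rel·d = 71 > 0  ⇒  inside

inside=yes margin=751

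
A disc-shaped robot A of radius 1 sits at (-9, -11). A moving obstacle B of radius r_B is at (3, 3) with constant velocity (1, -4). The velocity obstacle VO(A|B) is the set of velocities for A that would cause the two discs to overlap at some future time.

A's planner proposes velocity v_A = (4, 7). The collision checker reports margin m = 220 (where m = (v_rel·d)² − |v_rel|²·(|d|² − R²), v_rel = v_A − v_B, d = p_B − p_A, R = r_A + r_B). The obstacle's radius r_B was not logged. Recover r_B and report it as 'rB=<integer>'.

m = 220
d = (12, 14);  v_rel = (3, 11),  |v_rel|² = 130
v_rel×d = (3)·(14) − (11)·(12) = -90
since m = R²·130 − (-90)²:  R² = (8100 + 220) / 130 = 64
R = √64 = 8  ⇒  r_B = 8 − 1 = 7

rB=7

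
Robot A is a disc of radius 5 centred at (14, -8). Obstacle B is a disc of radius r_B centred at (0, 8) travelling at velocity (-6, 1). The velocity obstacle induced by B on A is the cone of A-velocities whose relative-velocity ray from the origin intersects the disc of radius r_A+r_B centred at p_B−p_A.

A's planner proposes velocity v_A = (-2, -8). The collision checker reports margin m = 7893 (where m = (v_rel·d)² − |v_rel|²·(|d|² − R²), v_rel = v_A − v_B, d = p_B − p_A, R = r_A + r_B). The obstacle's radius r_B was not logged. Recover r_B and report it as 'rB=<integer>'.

m = 7893
d = (-14, 16);  v_rel = (4, -9),  |v_rel|² = 97
v_rel×d = (4)·(16) − (-9)·(-14) = -62
since m = R²·97 − (-62)²:  R² = (3844 + 7893) / 97 = 121
R = √121 = 11  ⇒  r_B = 11 − 5 = 6

rB=6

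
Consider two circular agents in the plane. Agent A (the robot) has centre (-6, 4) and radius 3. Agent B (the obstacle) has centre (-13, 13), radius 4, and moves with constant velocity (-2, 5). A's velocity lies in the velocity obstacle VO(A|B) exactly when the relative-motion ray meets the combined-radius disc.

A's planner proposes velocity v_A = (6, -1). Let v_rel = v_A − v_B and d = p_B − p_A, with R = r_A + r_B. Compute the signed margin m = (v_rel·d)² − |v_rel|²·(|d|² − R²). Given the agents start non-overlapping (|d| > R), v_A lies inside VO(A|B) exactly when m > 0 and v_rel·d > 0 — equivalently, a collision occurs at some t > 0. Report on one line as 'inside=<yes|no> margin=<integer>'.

d = (-7, 9),  |d|² = 130;  R = 3+4 = 7,  c = 130−7² = 81
v_rel = (8, -6),  |v_rel|² = 100;  v_rel·d = (8)·(-7) + (-6)·(9) = -110
100·t² + 220·t + 81 = 0  ⇒  m = (-110)² − 100·81 = 4000
m = 4000 > 0,  v_rel·d = -110 < 0  ⇒  outside

inside=no margin=4000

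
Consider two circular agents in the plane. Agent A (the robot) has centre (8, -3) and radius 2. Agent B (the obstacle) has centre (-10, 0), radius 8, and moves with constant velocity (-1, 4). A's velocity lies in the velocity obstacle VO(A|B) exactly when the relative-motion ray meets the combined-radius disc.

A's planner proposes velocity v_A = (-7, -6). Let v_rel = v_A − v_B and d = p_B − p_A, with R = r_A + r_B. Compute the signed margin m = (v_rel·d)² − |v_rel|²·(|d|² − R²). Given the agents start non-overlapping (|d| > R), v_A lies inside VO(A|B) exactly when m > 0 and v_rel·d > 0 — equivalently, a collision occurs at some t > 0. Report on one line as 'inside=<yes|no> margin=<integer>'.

d = (-18, 3),  |d|² = 333;  R = 2+8 = 10,  c = 333−10² = 233
v_rel = (-6, -10),  |v_rel|² = 136;  v_rel·d = (-6)·(-18) + (-10)·(3) = 78
136·t² − 156·t + 233 = 0  ⇒  m = 78² − 136·233 = -25604
m = -25604 < 0,  v_rel·d = 78 > 0  ⇒  outside

inside=no margin=-25604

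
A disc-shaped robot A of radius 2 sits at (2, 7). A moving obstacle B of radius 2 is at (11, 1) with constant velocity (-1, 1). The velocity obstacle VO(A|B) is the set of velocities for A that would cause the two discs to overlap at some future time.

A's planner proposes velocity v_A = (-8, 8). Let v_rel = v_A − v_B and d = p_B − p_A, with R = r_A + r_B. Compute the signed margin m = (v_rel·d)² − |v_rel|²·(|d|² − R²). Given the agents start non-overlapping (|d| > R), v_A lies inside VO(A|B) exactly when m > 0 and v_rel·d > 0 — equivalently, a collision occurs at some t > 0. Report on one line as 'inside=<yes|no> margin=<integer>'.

d = (9, -6),  |d|² = 117;  R = 2+2 = 4,  c = 117−4² = 101
v_rel = (-7, 7),  |v_rel|² = 98;  v_rel·d = (-7)·(9) + (7)·(-6) = -105
98·t² + 210·t + 101 = 0  ⇒  m = (-105)² − 98·101 = 1127
m = 1127 > 0,  v_rel·d = -105 < 0  ⇒  outside

inside=no margin=1127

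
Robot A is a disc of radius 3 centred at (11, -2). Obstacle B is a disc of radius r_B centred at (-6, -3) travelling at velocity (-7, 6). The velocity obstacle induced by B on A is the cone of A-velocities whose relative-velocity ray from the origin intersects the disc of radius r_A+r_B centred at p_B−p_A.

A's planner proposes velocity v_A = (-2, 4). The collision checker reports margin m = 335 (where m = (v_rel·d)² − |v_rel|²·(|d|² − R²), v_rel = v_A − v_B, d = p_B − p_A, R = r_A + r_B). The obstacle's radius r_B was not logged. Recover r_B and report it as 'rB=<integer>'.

m = 335
d = (-17, -1);  v_rel = (5, -2),  |v_rel|² = 29
v_rel×d = (5)·(-1) − (-2)·(-17) = -39
since m = R²·29 − (-39)²:  R² = (1521 + 335) / 29 = 64
R = √64 = 8  ⇒  r_B = 8 − 3 = 5

rB=5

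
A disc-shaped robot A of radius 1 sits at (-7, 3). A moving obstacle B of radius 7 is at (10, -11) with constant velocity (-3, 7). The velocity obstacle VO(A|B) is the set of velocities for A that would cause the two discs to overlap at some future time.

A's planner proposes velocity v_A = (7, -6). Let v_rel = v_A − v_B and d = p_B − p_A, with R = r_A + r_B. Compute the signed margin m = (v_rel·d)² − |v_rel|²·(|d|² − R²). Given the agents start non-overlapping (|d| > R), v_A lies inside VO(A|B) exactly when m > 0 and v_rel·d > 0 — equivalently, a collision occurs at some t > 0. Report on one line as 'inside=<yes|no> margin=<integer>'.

d = (17, -14),  |d|² = 485;  R = 1+7 = 8,  c = 485−8² = 421
v_rel = (10, -13),  |v_rel|² = 269;  v_rel·d = (10)·(17) + (-13)·(-14) = 352
269·t² − 704·t + 421 = 0  ⇒  m = 352² − 269·421 = 10655
m = 10655 > 0,  v_rel·d = 352 > 0  ⇒  inside

inside=yes margin=10655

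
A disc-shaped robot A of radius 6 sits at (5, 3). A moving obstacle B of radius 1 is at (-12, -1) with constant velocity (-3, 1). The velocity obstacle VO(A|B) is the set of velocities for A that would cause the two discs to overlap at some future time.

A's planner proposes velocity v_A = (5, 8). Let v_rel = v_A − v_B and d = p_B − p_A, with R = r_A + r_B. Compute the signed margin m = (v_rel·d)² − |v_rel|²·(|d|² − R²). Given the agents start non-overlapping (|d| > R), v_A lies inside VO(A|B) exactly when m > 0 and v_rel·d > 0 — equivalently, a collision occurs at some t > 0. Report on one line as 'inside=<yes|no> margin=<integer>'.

d = (-17, -4),  |d|² = 305;  R = 6+1 = 7,  c = 305−7² = 256
v_rel = (8, 7),  |v_rel|² = 113;  v_rel·d = (8)·(-17) + (7)·(-4) = -164
113·t² + 328·t + 256 = 0  ⇒  m = (-164)² − 113·256 = -2032
m = -2032 < 0,  v_rel·d = -164 < 0  ⇒  outside

inside=no margin=-2032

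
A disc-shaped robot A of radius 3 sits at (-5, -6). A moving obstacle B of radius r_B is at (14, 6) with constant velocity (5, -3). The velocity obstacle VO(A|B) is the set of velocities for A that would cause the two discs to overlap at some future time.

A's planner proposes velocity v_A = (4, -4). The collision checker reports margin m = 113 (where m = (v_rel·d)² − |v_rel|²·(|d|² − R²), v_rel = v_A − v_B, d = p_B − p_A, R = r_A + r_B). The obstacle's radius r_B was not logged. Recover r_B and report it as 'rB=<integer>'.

m = 113
d = (19, 12);  v_rel = (-1, -1),  |v_rel|² = 2
v_rel×d = (-1)·(12) − (-1)·(19) = 7
since m = R²·2 − 7²:  R² = (49 + 113) / 2 = 81
R = √81 = 9  ⇒  r_B = 9 − 3 = 6

rB=6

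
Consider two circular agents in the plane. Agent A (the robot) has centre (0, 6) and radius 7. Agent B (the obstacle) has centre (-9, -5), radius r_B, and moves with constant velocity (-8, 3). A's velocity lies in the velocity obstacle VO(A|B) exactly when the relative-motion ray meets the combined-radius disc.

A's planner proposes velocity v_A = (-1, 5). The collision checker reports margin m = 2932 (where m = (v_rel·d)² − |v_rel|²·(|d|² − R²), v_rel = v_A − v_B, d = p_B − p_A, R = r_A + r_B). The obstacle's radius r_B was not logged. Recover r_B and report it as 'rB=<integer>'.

m = 2932
d = (-9, -11);  v_rel = (7, 2),  |v_rel|² = 53
v_rel×d = (7)·(-11) − (2)·(-9) = -59
since m = R²·53 − (-59)²:  R² = (3481 + 2932) / 53 = 121
R = √121 = 11  ⇒  r_B = 11 − 7 = 4

rB=4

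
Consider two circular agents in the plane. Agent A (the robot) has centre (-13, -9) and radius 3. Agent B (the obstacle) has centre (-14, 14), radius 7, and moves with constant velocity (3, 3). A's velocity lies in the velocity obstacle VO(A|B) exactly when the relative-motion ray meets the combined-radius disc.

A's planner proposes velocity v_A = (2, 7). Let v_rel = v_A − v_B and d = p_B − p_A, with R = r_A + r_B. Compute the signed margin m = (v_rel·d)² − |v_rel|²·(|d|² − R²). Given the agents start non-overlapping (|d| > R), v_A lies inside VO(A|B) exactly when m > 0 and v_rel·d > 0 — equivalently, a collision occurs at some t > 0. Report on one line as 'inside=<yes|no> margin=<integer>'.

d = (-1, 23),  |d|² = 530;  R = 3+7 = 10,  c = 530−10² = 430
v_rel = (-1, 4),  |v_rel|² = 17;  v_rel·d = (-1)·(-1) + (4)·(23) = 93
17·t² − 186·t + 430 = 0  ⇒  m = 93² − 17·430 = 1339
m = 1339 > 0,  v_rel·d = 93 > 0  ⇒  inside

inside=yes margin=1339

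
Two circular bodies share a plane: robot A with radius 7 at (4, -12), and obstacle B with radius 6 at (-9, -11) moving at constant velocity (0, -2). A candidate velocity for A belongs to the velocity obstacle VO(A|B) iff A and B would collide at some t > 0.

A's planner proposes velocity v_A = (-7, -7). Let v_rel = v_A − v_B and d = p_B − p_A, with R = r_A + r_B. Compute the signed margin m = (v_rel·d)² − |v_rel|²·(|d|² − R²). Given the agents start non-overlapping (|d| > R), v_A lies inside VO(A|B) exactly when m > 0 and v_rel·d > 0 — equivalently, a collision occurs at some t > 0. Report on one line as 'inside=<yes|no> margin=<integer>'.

d = (-13, 1),  |d|² = 170;  R = 7+6 = 13,  c = 170−13² = 1
v_rel = (-7, -5),  |v_rel|² = 74;  v_rel·d = (-7)·(-13) + (-5)·(1) = 86
74·t² − 172·t + 1 = 0  ⇒  m = 86² − 74·1 = 7322
m = 7322 > 0,  v_rel·d = 86 > 0  ⇒  inside

inside=yes margin=7322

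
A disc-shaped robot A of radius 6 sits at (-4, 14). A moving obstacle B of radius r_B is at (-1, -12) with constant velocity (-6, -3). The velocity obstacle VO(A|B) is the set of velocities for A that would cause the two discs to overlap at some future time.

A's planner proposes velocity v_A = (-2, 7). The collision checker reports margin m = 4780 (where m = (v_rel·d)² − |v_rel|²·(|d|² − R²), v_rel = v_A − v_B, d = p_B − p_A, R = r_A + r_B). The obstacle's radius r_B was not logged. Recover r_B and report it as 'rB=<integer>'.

m = 4780
d = (3, -26);  v_rel = (4, 10),  |v_rel|² = 116
v_rel×d = (4)·(-26) − (10)·(3) = -134
since m = R²·116 − (-134)²:  R² = (17956 + 4780) / 116 = 196
R = √196 = 14  ⇒  r_B = 14 − 6 = 8

rB=8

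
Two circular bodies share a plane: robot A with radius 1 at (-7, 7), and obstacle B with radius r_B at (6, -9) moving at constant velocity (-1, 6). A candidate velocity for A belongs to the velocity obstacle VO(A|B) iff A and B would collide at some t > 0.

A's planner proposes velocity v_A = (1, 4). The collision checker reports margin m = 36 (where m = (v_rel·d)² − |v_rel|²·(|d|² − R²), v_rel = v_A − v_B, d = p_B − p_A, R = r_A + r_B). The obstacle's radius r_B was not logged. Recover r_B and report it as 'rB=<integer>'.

m = 36
d = (13, -16);  v_rel = (2, -2),  |v_rel|² = 8
v_rel×d = (2)·(-16) − (-2)·(13) = -6
since m = R²·8 − (-6)²:  R² = (36 + 36) / 8 = 9
R = √9 = 3  ⇒  r_B = 3 − 1 = 2

rB=2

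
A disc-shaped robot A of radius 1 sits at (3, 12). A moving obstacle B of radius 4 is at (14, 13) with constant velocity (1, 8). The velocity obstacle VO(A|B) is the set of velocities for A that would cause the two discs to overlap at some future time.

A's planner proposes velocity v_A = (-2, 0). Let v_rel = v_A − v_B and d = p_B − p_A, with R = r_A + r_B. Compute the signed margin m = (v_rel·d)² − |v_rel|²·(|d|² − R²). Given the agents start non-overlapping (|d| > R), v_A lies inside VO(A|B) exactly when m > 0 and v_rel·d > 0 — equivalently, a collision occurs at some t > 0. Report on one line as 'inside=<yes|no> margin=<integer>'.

d = (11, 1),  |d|² = 122;  R = 1+4 = 5,  c = 122−5² = 97
v_rel = (-3, -8),  |v_rel|² = 73;  v_rel·d = (-3)·(11) + (-8)·(1) = -41
73·t² + 82·t + 97 = 0  ⇒  m = (-41)² − 73·97 = -5400
m = -5400 < 0,  v_rel·d = -41 < 0  ⇒  outside

inside=no margin=-5400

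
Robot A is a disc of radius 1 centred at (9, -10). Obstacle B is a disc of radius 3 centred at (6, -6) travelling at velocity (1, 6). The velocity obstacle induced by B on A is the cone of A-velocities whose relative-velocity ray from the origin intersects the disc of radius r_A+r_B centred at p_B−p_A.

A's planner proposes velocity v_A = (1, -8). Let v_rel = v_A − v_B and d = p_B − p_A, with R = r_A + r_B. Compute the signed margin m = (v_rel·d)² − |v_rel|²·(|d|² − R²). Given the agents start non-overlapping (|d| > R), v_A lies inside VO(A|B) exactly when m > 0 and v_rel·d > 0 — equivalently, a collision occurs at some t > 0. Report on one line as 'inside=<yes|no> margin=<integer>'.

d = (-3, 4),  |d|² = 25;  R = 1+3 = 4,  c = 25−4² = 9
v_rel = (0, -14),  |v_rel|² = 196;  v_rel·d = (0)·(-3) + (-14)·(4) = -56
196·t² + 112·t + 9 = 0  ⇒  m = (-56)² − 196·9 = 1372
m = 1372 > 0,  v_rel·d = -56 < 0  ⇒  outside

inside=no margin=1372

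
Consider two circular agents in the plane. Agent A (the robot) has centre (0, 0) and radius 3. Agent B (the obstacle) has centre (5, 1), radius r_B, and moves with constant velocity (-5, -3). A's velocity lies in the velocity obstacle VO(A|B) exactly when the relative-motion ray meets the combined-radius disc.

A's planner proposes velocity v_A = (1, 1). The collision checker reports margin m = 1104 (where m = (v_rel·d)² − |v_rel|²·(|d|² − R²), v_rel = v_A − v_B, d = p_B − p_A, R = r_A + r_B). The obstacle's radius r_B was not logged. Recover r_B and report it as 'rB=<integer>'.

m = 1104
d = (5, 1);  v_rel = (6, 4),  |v_rel|² = 52
v_rel×d = (6)·(1) − (4)·(5) = -14
since m = R²·52 − (-14)²:  R² = (196 + 1104) / 52 = 25
R = √25 = 5  ⇒  r_B = 5 − 3 = 2

rB=2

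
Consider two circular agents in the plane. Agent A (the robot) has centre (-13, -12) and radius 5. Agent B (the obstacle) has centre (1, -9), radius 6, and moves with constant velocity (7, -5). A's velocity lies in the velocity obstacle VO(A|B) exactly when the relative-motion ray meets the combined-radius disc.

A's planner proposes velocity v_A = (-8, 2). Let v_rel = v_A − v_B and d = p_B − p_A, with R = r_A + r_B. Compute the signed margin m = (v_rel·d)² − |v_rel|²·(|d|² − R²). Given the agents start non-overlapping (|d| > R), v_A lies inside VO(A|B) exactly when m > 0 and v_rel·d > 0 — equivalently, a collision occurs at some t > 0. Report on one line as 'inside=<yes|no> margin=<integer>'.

d = (14, 3),  |d|² = 205;  R = 5+6 = 11,  c = 205−11² = 84
v_rel = (-15, 7),  |v_rel|² = 274;  v_rel·d = (-15)·(14) + (7)·(3) = -189
274·t² + 378·t + 84 = 0  ⇒  m = (-189)² − 274·84 = 12705
m = 12705 > 0,  v_rel·d = -189 < 0  ⇒  outside

inside=no margin=12705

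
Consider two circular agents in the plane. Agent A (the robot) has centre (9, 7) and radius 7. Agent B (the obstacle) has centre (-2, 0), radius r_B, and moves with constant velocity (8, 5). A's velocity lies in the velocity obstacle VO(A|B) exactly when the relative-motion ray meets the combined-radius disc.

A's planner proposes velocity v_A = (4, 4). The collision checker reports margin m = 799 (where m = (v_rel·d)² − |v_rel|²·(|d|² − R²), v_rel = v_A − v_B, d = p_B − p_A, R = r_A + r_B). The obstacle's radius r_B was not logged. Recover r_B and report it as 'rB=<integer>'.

m = 799
d = (-11, -7);  v_rel = (-4, -1),  |v_rel|² = 17
v_rel×d = (-4)·(-7) − (-1)·(-11) = 17
since m = R²·17 − 17²:  R² = (289 + 799) / 17 = 64
R = √64 = 8  ⇒  r_B = 8 − 7 = 1

rB=1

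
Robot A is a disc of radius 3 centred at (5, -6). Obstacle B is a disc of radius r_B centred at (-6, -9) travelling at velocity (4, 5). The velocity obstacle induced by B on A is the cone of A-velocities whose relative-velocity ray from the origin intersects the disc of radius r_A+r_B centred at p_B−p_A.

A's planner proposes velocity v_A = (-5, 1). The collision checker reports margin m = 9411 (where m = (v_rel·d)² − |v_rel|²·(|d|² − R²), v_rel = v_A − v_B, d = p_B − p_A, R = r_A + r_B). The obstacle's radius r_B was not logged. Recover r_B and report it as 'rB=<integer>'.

m = 9411
d = (-11, -3);  v_rel = (-9, -4),  |v_rel|² = 97
v_rel×d = (-9)·(-3) − (-4)·(-11) = -17
since m = R²·97 − (-17)²:  R² = (289 + 9411) / 97 = 100
R = √100 = 10  ⇒  r_B = 10 − 3 = 7

rB=7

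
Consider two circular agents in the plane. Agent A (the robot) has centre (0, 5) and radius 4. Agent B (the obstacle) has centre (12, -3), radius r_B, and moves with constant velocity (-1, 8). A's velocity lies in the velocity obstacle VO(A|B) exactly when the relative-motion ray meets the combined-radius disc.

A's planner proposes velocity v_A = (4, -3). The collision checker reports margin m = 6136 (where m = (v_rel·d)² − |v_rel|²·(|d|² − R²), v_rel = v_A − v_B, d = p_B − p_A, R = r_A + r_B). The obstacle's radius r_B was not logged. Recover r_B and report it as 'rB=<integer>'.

m = 6136
d = (12, -8);  v_rel = (5, -11),  |v_rel|² = 146
v_rel×d = (5)·(-8) − (-11)·(12) = 92
since m = R²·146 − 92²:  R² = (8464 + 6136) / 146 = 100
R = √100 = 10  ⇒  r_B = 10 − 4 = 6

rB=6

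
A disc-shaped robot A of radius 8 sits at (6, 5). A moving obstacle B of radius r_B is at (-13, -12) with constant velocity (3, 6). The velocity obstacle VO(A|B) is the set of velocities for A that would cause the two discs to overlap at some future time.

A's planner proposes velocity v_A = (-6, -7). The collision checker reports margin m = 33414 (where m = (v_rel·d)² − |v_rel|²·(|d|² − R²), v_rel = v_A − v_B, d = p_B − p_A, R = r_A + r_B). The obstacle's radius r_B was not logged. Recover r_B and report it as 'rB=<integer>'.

m = 33414
d = (-19, -17);  v_rel = (-9, -13),  |v_rel|² = 250
v_rel×d = (-9)·(-17) − (-13)·(-19) = -94
since m = R²·250 − (-94)²:  R² = (8836 + 33414) / 250 = 169
R = √169 = 13  ⇒  r_B = 13 − 8 = 5

rB=5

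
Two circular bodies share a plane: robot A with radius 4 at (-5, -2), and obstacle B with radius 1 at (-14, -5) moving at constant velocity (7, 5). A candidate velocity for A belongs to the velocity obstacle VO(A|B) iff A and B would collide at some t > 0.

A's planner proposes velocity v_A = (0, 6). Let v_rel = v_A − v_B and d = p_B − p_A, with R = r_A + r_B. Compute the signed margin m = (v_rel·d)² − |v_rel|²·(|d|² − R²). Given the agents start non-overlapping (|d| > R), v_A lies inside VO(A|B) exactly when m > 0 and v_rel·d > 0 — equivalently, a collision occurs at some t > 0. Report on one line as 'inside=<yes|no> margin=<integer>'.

d = (-9, -3),  |d|² = 90;  R = 4+1 = 5,  c = 90−5² = 65
v_rel = (-7, 1),  |v_rel|² = 50;  v_rel·d = (-7)·(-9) + (1)·(-3) = 60
50·t² − 120·t + 65 = 0  ⇒  m = 60² − 50·65 = 350
m = 350 > 0,  v_rel·d = 60 > 0  ⇒  inside

inside=yes margin=350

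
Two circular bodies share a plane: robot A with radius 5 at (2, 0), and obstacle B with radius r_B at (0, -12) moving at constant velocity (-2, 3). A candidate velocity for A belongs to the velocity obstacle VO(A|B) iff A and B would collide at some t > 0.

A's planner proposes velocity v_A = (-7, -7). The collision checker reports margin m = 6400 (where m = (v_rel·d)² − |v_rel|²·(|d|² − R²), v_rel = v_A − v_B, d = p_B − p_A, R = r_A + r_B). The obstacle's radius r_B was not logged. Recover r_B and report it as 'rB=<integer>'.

m = 6400
d = (-2, -12);  v_rel = (-5, -10),  |v_rel|² = 125
v_rel×d = (-5)·(-12) − (-10)·(-2) = 40
since m = R²·125 − 40²:  R² = (1600 + 6400) / 125 = 64
R = √64 = 8  ⇒  r_B = 8 − 5 = 3

rB=3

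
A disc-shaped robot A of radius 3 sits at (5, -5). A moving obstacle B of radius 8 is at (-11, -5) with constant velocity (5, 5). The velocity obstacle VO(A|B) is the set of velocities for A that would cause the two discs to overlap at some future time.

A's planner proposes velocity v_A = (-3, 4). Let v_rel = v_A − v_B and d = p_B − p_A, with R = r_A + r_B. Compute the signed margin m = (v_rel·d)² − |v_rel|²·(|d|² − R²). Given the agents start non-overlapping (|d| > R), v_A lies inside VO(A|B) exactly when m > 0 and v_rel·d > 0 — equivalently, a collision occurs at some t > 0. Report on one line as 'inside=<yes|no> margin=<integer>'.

d = (-16, 0),  |d|² = 256;  R = 3+8 = 11,  c = 256−11² = 135
v_rel = (-8, -1),  |v_rel|² = 65;  v_rel·d = (-8)·(-16) + (-1)·(0) = 128
65·t² − 256·t + 135 = 0  ⇒  m = 128² − 65·135 = 7609
m = 7609 > 0,  v_rel·d = 128 > 0  ⇒  inside

inside=yes margin=7609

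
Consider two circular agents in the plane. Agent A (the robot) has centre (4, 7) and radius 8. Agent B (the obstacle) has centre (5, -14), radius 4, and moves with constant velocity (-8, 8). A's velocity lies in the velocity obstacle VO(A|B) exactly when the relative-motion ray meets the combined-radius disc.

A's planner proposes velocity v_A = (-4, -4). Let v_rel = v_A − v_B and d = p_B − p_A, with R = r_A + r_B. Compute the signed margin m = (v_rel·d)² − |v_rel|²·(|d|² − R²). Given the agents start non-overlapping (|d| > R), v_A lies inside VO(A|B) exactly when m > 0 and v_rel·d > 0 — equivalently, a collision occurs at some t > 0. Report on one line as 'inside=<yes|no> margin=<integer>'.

d = (1, -21),  |d|² = 442;  R = 8+4 = 12,  c = 442−12² = 298
v_rel = (4, -12),  |v_rel|² = 160;  v_rel·d = (4)·(1) + (-12)·(-21) = 256
160·t² − 512·t + 298 = 0  ⇒  m = 256² − 160·298 = 17856
m = 17856 > 0,  v_rel·d = 256 > 0  ⇒  inside

inside=yes margin=17856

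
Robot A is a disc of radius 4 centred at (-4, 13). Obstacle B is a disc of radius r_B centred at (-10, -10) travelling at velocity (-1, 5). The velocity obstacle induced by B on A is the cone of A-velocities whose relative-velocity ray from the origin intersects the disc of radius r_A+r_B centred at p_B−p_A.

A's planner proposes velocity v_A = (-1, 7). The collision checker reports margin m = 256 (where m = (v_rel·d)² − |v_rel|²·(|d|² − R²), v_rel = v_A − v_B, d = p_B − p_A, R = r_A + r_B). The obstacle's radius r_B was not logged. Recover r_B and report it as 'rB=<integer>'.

m = 256
d = (-6, -23);  v_rel = (0, 2),  |v_rel|² = 4
v_rel×d = (0)·(-23) − (2)·(-6) = 12
since m = R²·4 − 12²:  R² = (144 + 256) / 4 = 100
R = √100 = 10  ⇒  r_B = 10 − 4 = 6

rB=6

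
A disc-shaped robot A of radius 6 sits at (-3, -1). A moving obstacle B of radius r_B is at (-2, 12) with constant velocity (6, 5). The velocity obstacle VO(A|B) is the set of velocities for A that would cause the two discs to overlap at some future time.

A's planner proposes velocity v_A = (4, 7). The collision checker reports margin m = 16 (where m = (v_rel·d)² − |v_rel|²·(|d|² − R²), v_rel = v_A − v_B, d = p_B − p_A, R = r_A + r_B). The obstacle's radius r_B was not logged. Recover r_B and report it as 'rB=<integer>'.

m = 16
d = (1, 13);  v_rel = (-2, 2),  |v_rel|² = 8
v_rel×d = (-2)·(13) − (2)·(1) = -28
since m = R²·8 − (-28)²:  R² = (784 + 16) / 8 = 100
R = √100 = 10  ⇒  r_B = 10 − 6 = 4

rB=4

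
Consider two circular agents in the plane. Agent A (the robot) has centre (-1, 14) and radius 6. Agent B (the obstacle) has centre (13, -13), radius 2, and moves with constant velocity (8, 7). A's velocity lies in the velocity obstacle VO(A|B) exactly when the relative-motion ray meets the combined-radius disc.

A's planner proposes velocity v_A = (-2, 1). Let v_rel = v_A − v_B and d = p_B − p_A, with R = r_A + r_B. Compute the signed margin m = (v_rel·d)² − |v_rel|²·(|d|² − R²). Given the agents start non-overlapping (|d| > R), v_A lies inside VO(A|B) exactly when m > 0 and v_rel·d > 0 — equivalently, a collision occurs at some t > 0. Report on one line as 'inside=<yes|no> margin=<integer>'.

d = (14, -27),  |d|² = 925;  R = 6+2 = 8,  c = 925−8² = 861
v_rel = (-10, -6),  |v_rel|² = 136;  v_rel·d = (-10)·(14) + (-6)·(-27) = 22
136·t² − 44·t + 861 = 0  ⇒  m = 22² − 136·861 = -116612
m = -116612 < 0,  v_rel·d = 22 > 0  ⇒  outside

inside=no margin=-116612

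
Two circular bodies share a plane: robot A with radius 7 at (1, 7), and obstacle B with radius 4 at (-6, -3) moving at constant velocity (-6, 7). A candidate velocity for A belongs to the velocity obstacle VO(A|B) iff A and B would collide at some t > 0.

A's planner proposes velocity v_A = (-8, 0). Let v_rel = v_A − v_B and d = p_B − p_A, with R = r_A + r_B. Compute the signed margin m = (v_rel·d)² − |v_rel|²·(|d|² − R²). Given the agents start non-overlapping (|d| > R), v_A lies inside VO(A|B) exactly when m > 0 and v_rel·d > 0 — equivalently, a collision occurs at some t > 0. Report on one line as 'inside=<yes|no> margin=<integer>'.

d = (-7, -10),  |d|² = 149;  R = 7+4 = 11,  c = 149−11² = 28
v_rel = (-2, -7),  |v_rel|² = 53;  v_rel·d = (-2)·(-7) + (-7)·(-10) = 84
53·t² − 168·t + 28 = 0  ⇒  m = 84² − 53·28 = 5572
m = 5572 > 0,  v_rel·d = 84 > 0  ⇒  inside

inside=yes margin=5572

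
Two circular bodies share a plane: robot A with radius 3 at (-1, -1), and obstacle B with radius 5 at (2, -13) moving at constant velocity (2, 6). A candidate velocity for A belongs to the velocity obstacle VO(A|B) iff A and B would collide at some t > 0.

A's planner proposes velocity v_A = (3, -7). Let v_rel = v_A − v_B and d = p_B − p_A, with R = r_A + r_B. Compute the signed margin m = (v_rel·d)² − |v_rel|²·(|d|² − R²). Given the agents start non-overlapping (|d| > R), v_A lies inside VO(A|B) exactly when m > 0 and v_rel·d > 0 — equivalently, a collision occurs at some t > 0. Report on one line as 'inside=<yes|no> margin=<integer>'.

d = (3, -12),  |d|² = 153;  R = 3+5 = 8,  c = 153−8² = 89
v_rel = (1, -13),  |v_rel|² = 170;  v_rel·d = (1)·(3) + (-13)·(-12) = 159
170·t² − 318·t + 89 = 0  ⇒  m = 159² − 170·89 = 10151
m = 10151 > 0,  v_rel·d = 159 > 0  ⇒  inside

inside=yes margin=10151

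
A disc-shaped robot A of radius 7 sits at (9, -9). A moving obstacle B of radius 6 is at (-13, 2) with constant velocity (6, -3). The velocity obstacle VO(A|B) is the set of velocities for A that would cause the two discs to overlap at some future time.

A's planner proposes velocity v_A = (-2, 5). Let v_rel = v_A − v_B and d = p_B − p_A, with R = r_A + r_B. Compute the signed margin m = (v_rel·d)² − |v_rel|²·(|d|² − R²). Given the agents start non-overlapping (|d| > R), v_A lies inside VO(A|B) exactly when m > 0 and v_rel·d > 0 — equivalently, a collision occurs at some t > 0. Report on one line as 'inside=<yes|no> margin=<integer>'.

d = (-22, 11),  |d|² = 605;  R = 7+6 = 13,  c = 605−13² = 436
v_rel = (-8, 8),  |v_rel|² = 128;  v_rel·d = (-8)·(-22) + (8)·(11) = 264
128·t² − 528·t + 436 = 0  ⇒  m = 264² − 128·436 = 13888
m = 13888 > 0,  v_rel·d = 264 > 0  ⇒  inside

inside=yes margin=13888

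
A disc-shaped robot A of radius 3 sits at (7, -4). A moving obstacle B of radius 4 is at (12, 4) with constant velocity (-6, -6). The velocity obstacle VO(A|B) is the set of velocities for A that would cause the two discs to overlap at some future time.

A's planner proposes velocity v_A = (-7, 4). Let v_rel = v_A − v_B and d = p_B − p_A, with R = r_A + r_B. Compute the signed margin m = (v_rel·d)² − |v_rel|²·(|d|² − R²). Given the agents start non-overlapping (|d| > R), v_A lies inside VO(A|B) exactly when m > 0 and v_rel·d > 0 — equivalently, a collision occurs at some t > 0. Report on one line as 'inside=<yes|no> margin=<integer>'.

d = (5, 8),  |d|² = 89;  R = 3+4 = 7,  c = 89−7² = 40
v_rel = (-1, 10),  |v_rel|² = 101;  v_rel·d = (-1)·(5) + (10)·(8) = 75
101·t² − 150·t + 40 = 0  ⇒  m = 75² − 101·40 = 1585
m = 1585 > 0,  v_rel·d = 75 > 0  ⇒  inside

inside=yes margin=1585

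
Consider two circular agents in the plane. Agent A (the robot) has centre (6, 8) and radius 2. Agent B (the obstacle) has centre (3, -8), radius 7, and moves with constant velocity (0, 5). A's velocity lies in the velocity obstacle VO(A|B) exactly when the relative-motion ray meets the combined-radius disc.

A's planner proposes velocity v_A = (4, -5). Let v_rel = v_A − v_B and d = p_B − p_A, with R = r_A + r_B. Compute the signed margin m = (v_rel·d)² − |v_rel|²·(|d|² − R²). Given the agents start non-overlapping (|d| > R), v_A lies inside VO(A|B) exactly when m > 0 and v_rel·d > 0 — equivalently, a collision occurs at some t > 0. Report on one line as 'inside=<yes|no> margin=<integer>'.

d = (-3, -16),  |d|² = 265;  R = 2+7 = 9,  c = 265−9² = 184
v_rel = (4, -10),  |v_rel|² = 116;  v_rel·d = (4)·(-3) + (-10)·(-16) = 148
116·t² − 296·t + 184 = 0  ⇒  m = 148² − 116·184 = 560
m = 560 > 0,  v_rel·d = 148 > 0  ⇒  inside

inside=yes margin=560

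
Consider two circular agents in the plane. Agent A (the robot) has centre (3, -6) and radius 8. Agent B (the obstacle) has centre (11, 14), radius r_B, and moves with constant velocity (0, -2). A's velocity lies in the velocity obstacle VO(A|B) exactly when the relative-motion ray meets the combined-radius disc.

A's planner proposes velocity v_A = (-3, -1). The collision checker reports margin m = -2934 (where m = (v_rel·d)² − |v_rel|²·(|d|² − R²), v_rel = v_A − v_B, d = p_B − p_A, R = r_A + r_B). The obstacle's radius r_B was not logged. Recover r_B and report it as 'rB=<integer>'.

m = -2934
d = (8, 20);  v_rel = (-3, 1),  |v_rel|² = 10
v_rel×d = (-3)·(20) − (1)·(8) = -68
since m = R²·10 − (-68)²:  R² = (4624 + -2934) / 10 = 169
R = √169 = 13  ⇒  r_B = 13 − 8 = 5

rB=5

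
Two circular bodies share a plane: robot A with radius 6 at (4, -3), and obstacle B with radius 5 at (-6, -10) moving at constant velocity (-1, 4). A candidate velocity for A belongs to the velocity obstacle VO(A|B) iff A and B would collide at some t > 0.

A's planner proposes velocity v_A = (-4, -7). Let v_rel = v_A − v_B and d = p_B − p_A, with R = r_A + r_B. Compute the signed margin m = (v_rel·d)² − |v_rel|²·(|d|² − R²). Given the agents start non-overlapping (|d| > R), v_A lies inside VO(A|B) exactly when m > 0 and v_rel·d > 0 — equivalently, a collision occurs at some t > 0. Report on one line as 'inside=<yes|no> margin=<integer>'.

d = (-10, -7),  |d|² = 149;  R = 6+5 = 11,  c = 149−11² = 28
v_rel = (-3, -11),  |v_rel|² = 130;  v_rel·d = (-3)·(-10) + (-11)·(-7) = 107
130·t² − 214·t + 28 = 0  ⇒  m = 107² − 130·28 = 7809
m = 7809 > 0,  v_rel·d = 107 > 0  ⇒  inside

inside=yes margin=7809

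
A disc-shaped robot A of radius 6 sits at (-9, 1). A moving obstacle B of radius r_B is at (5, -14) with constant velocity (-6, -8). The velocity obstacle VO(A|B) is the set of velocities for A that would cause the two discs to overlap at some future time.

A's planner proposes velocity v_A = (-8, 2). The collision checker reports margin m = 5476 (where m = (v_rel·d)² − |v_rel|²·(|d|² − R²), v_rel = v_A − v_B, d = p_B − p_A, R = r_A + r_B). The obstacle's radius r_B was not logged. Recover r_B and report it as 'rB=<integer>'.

m = 5476
d = (14, -15);  v_rel = (-2, 10),  |v_rel|² = 104
v_rel×d = (-2)·(-15) − (10)·(14) = -110
since m = R²·104 − (-110)²:  R² = (12100 + 5476) / 104 = 169
R = √169 = 13  ⇒  r_B = 13 − 6 = 7

rB=7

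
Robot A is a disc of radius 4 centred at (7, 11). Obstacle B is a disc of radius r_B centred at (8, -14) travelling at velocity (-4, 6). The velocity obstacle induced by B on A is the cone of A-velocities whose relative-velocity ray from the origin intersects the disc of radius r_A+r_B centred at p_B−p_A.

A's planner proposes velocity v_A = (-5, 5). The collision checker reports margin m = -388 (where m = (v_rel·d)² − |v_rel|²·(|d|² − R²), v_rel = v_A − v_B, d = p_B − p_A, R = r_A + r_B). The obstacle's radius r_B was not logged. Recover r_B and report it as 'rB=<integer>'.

m = -388
d = (1, -25);  v_rel = (-1, -1),  |v_rel|² = 2
v_rel×d = (-1)·(-25) − (-1)·(1) = 26
since m = R²·2 − 26²:  R² = (676 + -388) / 2 = 144
R = √144 = 12  ⇒  r_B = 12 − 4 = 8

rB=8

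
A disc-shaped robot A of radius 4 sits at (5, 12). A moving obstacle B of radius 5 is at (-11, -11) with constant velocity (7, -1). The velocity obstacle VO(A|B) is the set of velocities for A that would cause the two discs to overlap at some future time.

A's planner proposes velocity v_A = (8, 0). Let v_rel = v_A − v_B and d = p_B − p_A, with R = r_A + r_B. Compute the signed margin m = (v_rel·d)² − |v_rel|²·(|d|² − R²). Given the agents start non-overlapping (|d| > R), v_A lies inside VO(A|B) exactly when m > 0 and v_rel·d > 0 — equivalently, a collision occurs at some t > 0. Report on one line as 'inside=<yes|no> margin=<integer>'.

d = (-16, -23),  |d|² = 785;  R = 4+5 = 9,  c = 785−9² = 704
v_rel = (1, 1),  |v_rel|² = 2;  v_rel·d = (1)·(-16) + (1)·(-23) = -39
2·t² + 78·t + 704 = 0  ⇒  m = (-39)² − 2·704 = 113
m = 113 > 0,  v_rel·d = -39 < 0  ⇒  outside

inside=no margin=113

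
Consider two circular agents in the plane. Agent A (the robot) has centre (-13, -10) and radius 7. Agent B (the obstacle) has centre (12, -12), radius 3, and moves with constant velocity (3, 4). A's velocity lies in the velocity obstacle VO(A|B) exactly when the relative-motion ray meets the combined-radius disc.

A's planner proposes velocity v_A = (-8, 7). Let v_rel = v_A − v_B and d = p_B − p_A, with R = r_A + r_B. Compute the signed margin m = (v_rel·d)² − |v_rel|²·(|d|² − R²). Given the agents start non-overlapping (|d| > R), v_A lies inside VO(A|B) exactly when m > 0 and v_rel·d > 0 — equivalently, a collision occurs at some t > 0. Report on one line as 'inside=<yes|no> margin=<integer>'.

d = (25, -2),  |d|² = 629;  R = 7+3 = 10,  c = 629−10² = 529
v_rel = (-11, 3),  |v_rel|² = 130;  v_rel·d = (-11)·(25) + (3)·(-2) = -281
130·t² + 562·t + 529 = 0  ⇒  m = (-281)² − 130·529 = 10191
m = 10191 > 0,  v_rel·d = -281 < 0  ⇒  outside

inside=no margin=10191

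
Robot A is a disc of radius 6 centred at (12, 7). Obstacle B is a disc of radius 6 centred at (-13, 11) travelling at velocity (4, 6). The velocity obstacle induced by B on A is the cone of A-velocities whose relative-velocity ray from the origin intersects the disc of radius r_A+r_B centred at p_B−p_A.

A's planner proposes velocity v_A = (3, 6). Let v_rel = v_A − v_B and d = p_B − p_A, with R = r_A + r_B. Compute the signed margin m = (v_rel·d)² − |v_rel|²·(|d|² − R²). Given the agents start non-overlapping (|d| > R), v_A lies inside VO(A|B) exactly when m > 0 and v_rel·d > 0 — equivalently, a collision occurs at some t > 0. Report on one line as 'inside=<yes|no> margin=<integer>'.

d = (-25, 4),  |d|² = 641;  R = 6+6 = 12,  c = 641−12² = 497
v_rel = (-1, 0),  |v_rel|² = 1;  v_rel·d = (-1)·(-25) + (0)·(4) = 25
1·t² − 50·t + 497 = 0  ⇒  m = 25² − 1·497 = 128
m = 128 > 0,  v_rel·d = 25 > 0  ⇒  inside

inside=yes margin=128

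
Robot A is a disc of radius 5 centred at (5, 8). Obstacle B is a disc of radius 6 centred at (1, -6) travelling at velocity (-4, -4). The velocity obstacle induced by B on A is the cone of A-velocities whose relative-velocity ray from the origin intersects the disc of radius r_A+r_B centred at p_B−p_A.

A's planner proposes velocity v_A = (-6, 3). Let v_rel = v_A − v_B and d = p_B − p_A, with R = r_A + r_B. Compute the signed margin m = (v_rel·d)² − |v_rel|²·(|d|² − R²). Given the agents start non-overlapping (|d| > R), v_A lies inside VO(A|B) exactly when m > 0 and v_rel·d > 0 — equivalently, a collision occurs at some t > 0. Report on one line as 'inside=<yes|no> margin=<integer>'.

d = (-4, -14),  |d|² = 212;  R = 5+6 = 11,  c = 212−11² = 91
v_rel = (-2, 7),  |v_rel|² = 53;  v_rel·d = (-2)·(-4) + (7)·(-14) = -90
53·t² + 180·t + 91 = 0  ⇒  m = (-90)² − 53·91 = 3277
m = 3277 > 0,  v_rel·d = -90 < 0  ⇒  outside

inside=no margin=3277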